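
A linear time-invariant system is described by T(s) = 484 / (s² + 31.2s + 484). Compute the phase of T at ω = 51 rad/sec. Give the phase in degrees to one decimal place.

-143.1 deg

∠[(j51)² + 31.2(j51) + 484] = ∠[-2117 + j1591.2] = 143.07°
∠T(j51) = −143.07° = -143.07°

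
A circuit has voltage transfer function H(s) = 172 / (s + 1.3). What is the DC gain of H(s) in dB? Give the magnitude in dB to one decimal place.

H(0) = 172 / 1.3 = 132.31
20 log₁₀(132.31) = 42.43 dB

42.4 dB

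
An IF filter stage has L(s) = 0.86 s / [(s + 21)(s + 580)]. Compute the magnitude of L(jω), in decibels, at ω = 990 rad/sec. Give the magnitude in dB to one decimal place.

|j990| = 990
|j990 + 21| = √(990² + 21²) = 990.2
|j990 + 580| = √(990² + 580²) = 1147
|L(j990)| = 0.86 × 990 / (990.2 × 1147) = 0.00074936
20 log₁₀(0.00074936) = -62.51 dB

-62.5 dB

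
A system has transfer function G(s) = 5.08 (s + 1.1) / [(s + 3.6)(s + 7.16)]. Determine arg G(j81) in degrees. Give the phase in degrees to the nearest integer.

∠(j81 + 1.1) = arctan(81/1.1) = 89.22°
∠(j81 + 3.6) = arctan(81/3.6) = 87.46°
∠(j81 + 7.16) = arctan(81/7.16) = 84.95°
∠G(j81) = 89.22° − (87.46° + 84.95°) = -83.18°

-83°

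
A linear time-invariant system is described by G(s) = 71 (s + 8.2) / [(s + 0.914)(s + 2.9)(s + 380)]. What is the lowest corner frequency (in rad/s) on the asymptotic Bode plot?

0.914 rad/s

Break frequencies occur at each pole and zero magnitude: 0.914 rad/s, 2.9 rad/s, 8.2 rad/s, 380 rad/s.
The lowest is 0.914 rad/s.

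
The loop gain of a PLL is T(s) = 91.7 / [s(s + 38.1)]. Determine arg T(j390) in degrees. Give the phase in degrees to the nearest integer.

-174°

∠(j390 + 38.1) = arctan(390/38.1) = 84.42°
∠(j390) = 90.00°
∠T(j390) = − (84.42° + 90.00°) = -174.42°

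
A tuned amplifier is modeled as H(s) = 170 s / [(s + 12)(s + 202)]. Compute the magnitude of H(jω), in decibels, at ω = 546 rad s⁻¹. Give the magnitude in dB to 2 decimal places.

-10.69 dB

|j546| = 546
|j546 + 12| = √(546² + 12²) = 546.1
|j546 + 202| = √(546² + 202²) = 582.2
|H(j546)| = 170 × 546 / (546.1 × 582.2) = 0.29194
20 log₁₀(0.29194) = -10.694 dB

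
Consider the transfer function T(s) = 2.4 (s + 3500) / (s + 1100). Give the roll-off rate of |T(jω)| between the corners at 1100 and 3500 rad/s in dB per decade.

-20 dB/decade

In this band the factors already past their corner are: pole at 1100; net slope = -20 dB/decade.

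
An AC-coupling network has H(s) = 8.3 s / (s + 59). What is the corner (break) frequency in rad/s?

The single real pole at s = −59 gives a corner at ω = 59 rad/s.

59 rad/s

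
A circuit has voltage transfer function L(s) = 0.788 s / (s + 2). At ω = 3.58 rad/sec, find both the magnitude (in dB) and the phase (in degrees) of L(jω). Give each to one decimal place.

|L| = -3.2 dB, ∠L = 29.2°

|j3.58| = 3.58
|j3.58 + 2| = √(3.58² + 2²) = 4.101
|L(j3.58)| = 0.788 × 3.58 / 4.101 = 0.68793
20 log₁₀(0.68793) = -3.25 dB
∠(j3.58) = 90.00°
∠(j3.58 + 2) = arctan(3.58/2) = 60.81°
∠L(j3.58) = 90.00° − 60.81° = 29.19°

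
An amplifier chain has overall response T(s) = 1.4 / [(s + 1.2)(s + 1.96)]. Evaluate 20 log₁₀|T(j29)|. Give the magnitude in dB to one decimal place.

-55.6 dB

|j29 + 1.2| = √(29² + 1.2²) = 29.02
|j29 + 1.96| = √(29² + 1.96²) = 29.07
|T(j29)| = 1.4 / (29.02 × 29.07) = 0.0016595
20 log₁₀(0.0016595) = -55.60 dB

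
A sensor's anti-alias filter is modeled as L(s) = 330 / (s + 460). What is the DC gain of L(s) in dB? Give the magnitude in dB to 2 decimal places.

L(0) = 330 / 460 = 0.71739
20 log₁₀(0.71739) = -2.885 dB

-2.88 dB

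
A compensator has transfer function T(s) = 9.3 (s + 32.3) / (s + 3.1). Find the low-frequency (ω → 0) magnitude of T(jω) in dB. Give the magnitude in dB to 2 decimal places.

T(0) = 9.3 × 32.3 / 3.1 = 96.9
20 log₁₀(96.9) = 39.726 dB

39.73 dB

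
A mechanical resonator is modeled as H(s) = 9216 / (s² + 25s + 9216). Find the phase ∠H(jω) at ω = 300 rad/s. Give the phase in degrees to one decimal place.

-174.7°

∠[(j300)² + 25(j300) + 9216] = ∠[-80784 + j7500] = 174.70°
∠H(j300) = −174.70° = -174.70°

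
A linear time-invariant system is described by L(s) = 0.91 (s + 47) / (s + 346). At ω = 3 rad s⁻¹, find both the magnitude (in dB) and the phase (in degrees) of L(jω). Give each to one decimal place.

|j3 + 47| = √(3² + 47²) = 47.1
|j3 + 346| = √(3² + 346²) = 346
|L(j3)| = 0.91 × 47.1 / 346 = 0.12386
20 log₁₀(0.12386) = -18.14 dB
∠(j3 + 47) = arctan(3/47) = 3.65°
∠(j3 + 346) = arctan(3/346) = 0.50°
∠L(j3) = 3.65° − 0.50° = 3.16°

|L| = -18.1 dB, ∠L = 3.2°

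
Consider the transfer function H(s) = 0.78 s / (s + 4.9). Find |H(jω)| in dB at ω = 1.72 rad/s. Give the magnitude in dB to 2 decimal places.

|j1.72| = 1.72
|j1.72 + 4.9| = √(1.72² + 4.9²) = 5.193
|H(j1.72)| = 0.78 × 1.72 / 5.193 = 0.25834
20 log₁₀(0.25834) = -11.756 dB

-11.76 dB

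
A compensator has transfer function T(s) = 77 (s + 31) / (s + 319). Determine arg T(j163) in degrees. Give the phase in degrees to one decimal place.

52.2°

∠(j163 + 31) = arctan(163/31) = 79.23°
∠(j163 + 319) = arctan(163/319) = 27.07°
∠T(j163) = 79.23° − 27.07° = 52.17°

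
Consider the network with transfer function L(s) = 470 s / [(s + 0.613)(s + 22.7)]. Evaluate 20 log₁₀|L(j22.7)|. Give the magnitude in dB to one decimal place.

|j22.7| = 22.7
|j22.7 + 0.613| = √(22.7² + 0.613²) = 22.71
|j22.7 + 22.7| = √(22.7² + 22.7²) = 32.1
|L(j22.7)| = 470 × 22.7 / (22.71 × 32.1) = 14.635
20 log₁₀(14.635) = 23.31 dB

23.3 dB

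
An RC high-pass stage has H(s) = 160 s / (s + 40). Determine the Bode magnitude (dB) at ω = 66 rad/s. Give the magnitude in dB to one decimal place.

42.7 dB

|j66| = 66
|j66 + 40| = √(66² + 40²) = 77.18
|H(j66)| = 160 × 66 / 77.18 = 136.83
20 log₁₀(136.83) = 42.72 dB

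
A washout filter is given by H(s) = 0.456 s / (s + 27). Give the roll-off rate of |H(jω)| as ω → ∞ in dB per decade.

0 dB/decade

With 1 zero and 1 pole, the high-frequency asymptotic slope is 20 × (1 − 1) = 0 dB/decade.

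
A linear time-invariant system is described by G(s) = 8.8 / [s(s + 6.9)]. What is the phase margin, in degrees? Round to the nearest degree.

Gain crossover: |G(jω)| = 1 at ω ≈ 1.25 rad s⁻¹.
∠G(j1.25) = −90° − arctan(1.25/6.9) ≈ -100.31°
PM = 180° + (-100.31°) = 79.69°

80°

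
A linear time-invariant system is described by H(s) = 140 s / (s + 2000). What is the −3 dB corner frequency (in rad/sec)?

2000 rad/sec

For a single-pole high-pass, the −3 dB point is at the pole: ω = 2000 rad/sec.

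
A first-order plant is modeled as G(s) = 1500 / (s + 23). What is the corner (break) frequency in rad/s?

23 rad/s

The single real pole at s = −23 gives a corner at ω = 23 rad/s.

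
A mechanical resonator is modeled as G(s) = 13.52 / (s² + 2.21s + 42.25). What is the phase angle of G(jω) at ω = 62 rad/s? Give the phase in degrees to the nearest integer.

-178°

∠[(j62)² + 2.21(j62) + 42.25] = ∠[-3801.8 + j137.02] = 177.94°
∠G(j62) = −177.94° = -177.94°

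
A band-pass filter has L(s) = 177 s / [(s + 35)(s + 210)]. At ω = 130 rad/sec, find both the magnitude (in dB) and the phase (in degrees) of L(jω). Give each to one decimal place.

|j130| = 130
|j130 + 35| = √(130² + 35²) = 134.6
|j130 + 210| = √(130² + 210²) = 247
|L(j130)| = 177 × 130 / (134.6 × 247) = 0.69201
20 log₁₀(0.69201) = -3.20 dB
∠(j130) = 90.00°
∠(j130 + 35) = arctan(130/35) = 74.93°
∠(j130 + 210) = arctan(130/210) = 31.76°
∠L(j130) = 90.00° − (74.93° + 31.76°) = -16.69°

|L| = -3.2 dB, ∠L = -16.7°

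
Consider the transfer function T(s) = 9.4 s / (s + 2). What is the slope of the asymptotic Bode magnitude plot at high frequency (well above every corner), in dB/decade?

With 1 zero and 1 pole, the high-frequency asymptotic slope is 20 × (1 − 1) = 0 dB/decade.

0 dB/decade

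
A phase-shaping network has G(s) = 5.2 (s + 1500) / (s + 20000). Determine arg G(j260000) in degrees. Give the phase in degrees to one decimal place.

4.1°

∠(j260000 + 1500) = arctan(260000/1500) = 89.67°
∠(j260000 + 20000) = arctan(260000/20000) = 85.60°
∠G(j260000) = 89.67° − 85.60° = 4.07°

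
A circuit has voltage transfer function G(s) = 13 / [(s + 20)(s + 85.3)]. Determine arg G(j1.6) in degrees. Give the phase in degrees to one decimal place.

∠(j1.6 + 20) = arctan(1.6/20) = 4.57°
∠(j1.6 + 85.3) = arctan(1.6/85.3) = 1.07°
∠G(j1.6) = − (4.57° + 1.07°) = -5.65°

-5.6°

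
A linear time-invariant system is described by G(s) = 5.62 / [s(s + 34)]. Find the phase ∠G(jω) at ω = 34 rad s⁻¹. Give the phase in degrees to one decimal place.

∠(j34 + 34) = arctan(34/34) = 45.00°
∠(j34) = 90.00°
∠G(j34) = − (45.00° + 90.00°) = -135.00°

-135.0 deg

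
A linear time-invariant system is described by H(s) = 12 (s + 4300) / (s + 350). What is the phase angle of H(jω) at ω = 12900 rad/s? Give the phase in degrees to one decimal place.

-16.9°

∠(j12900 + 4300) = arctan(12900/4300) = 71.57°
∠(j12900 + 350) = arctan(12900/350) = 88.45°
∠H(j12900) = 71.57° − 88.45° = -16.88°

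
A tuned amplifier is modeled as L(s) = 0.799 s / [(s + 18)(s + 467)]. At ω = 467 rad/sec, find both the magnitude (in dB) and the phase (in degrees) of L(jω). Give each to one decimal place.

|j467| = 467
|j467 + 18| = √(467² + 18²) = 467.3
|j467 + 467| = √(467² + 467²) = 660.4
|L(j467)| = 0.799 × 467 / (467.3 × 660.4) = 0.0012089
20 log₁₀(0.0012089) = -58.35 dB
∠(j467) = 90.00°
∠(j467 + 18) = arctan(467/18) = 87.79°
∠(j467 + 467) = arctan(467/467) = 45.00°
∠L(j467) = 90.00° − (87.79° + 45.00°) = -42.79°

|L| = -58.4 dB, ∠L = -42.8°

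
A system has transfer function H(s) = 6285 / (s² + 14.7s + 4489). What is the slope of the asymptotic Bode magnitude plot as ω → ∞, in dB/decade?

With 0 zeros and 2 poles, the high-frequency asymptotic slope is 20 × (0 − 2) = -40 dB/decade.

-40 dB/decade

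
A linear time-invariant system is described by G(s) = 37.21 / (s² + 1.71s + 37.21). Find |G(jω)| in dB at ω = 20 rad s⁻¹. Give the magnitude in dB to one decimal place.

|(j20)² + 1.71(j20) + 37.21| = |-362.79 + j34.2| = 364.4
|G(j20)| = 37.21 / 364.4 = 0.10211
20 log₁₀(0.10211) = -19.82 dB

-19.8 dB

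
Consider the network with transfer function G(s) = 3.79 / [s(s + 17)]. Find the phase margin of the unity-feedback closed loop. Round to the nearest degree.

89°

Gain crossover: |G(jω)| = 1 at ω ≈ 0.223 rad/s.
∠G(j0.223) = −90° − arctan(0.223/17) ≈ -90.75°
PM = 180° + (-90.75°) = 89.25°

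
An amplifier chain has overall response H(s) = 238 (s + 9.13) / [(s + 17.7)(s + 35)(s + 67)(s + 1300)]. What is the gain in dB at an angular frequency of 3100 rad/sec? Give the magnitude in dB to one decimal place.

-162.7 dB

|j3100 + 9.13| = √(3100² + 9.13²) = 3100
|j3100 + 17.7| = √(3100² + 17.7²) = 3100
|j3100 + 35| = √(3100² + 35²) = 3100
|j3100 + 67| = √(3100² + 67²) = 3101
|j3100 + 1300| = √(3100² + 1300²) = 3362
|H(j3100)| = 238 × 3100 / (3100 × 3100 × 3101 × 3362) = 7.3651e-09
20 log₁₀(7.3651e-09) = -162.66 dB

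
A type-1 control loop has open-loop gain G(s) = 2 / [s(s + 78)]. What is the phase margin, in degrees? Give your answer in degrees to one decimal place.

Gain crossover: |G(jω)| = 1 at ω ≈ 0.0256 rad/sec.
∠G(j0.0256) = −90° − arctan(0.0256/78) ≈ -90.02°
PM = 180° + (-90.02°) = 89.98°

90.0 deg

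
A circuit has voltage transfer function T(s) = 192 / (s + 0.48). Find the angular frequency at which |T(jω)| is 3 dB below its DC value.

For a single-pole low-pass, the −3 dB point is at the pole: ω = 0.48 rad/sec.

0.48 rad/sec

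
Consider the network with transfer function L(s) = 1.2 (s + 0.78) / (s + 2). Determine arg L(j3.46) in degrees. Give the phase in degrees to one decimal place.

∠(j3.46 + 0.78) = arctan(3.46/0.78) = 77.30°
∠(j3.46 + 2) = arctan(3.46/2) = 59.97°
∠L(j3.46) = 77.30° − 59.97° = 17.33°

17.3°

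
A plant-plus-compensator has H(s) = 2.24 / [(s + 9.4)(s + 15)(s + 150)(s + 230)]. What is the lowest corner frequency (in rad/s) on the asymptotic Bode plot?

9.4 rad/s

Break frequencies occur at each pole and zero magnitude: 9.4 rad/s, 15 rad/s, 150 rad/s, 230 rad/s.
The lowest is 9.4 rad/s.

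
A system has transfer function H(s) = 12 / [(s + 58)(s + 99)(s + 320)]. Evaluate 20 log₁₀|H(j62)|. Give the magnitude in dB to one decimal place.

|j62 + 58| = √(62² + 58²) = 84.9
|j62 + 99| = √(62² + 99²) = 116.8
|j62 + 320| = √(62² + 320²) = 326
|H(j62)| = 12 / (84.9 × 116.8 × 326) = 3.7122e-06
20 log₁₀(3.7122e-06) = -108.61 dB

-108.6 dB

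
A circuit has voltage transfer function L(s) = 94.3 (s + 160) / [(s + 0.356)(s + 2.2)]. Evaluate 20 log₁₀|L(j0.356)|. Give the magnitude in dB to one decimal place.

82.6 dB

|j0.356 + 160| = √(0.356² + 160²) = 160
|j0.356 + 0.356| = √(0.356² + 0.356²) = 0.5035
|j0.356 + 2.2| = √(0.356² + 2.2²) = 2.229
|L(j0.356)| = 94.3 × 160 / (0.5035 × 2.229) = 13447
20 log₁₀(13447) = 82.57 dB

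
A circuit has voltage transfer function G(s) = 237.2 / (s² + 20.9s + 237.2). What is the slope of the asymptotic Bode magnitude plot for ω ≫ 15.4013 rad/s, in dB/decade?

-40 dB/decade

With 0 zeros and 2 poles, the high-frequency asymptotic slope is 20 × (0 − 2) = -40 dB/decade.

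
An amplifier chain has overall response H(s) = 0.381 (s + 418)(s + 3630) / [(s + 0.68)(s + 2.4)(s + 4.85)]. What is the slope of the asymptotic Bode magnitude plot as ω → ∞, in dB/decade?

With 2 zeros and 3 poles, the high-frequency asymptotic slope is 20 × (2 − 3) = -20 dB/decade.

-20 dB/decade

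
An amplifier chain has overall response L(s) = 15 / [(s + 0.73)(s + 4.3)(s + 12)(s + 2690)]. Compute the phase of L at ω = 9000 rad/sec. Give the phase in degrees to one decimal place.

∠(j9000 + 0.73) = arctan(9000/0.73) = 90.00°
∠(j9000 + 4.3) = arctan(9000/4.3) = 89.97°
∠(j9000 + 12) = arctan(9000/12) = 89.92°
∠(j9000 + 2690) = arctan(9000/2690) = 73.36°
∠L(j9000) = − (90.00° + 89.97° + 89.92° + 73.36°) = -343.25°

-343.3°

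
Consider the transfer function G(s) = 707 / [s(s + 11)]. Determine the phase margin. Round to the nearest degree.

Gain crossover: |G(jω)| = 1 at ω ≈ 25.5 rad/sec.
∠G(j25.5) = −90° − arctan(25.5/11) ≈ -156.65°
PM = 180° + (-156.65°) = 23.35°

23°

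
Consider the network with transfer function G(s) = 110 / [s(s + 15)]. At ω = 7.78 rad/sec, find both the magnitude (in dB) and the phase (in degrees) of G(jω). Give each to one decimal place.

|G| = -1.5 dB, ∠G = -117.4°

|j7.78 + 15| = √(7.78² + 15²) = 16.9
|j7.78| = 7.78
|G(j7.78)| = 110 / (16.9 × 7.78) = 0.83674
20 log₁₀(0.83674) = -1.55 dB
∠(j7.78 + 15) = arctan(7.78/15) = 27.41°
∠(j7.78) = 90.00°
∠G(j7.78) = − (27.41° + 90.00°) = -117.41°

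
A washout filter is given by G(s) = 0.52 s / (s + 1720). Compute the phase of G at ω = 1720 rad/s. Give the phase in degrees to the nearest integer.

45°

∠(j1720) = 90.00°
∠(j1720 + 1720) = arctan(1720/1720) = 45.00°
∠G(j1720) = 90.00° − 45.00° = 45.00°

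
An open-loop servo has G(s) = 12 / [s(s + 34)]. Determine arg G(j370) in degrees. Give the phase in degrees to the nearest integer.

∠(j370 + 34) = arctan(370/34) = 84.75°
∠(j370) = 90.00°
∠G(j370) = − (84.75° + 90.00°) = -174.75°

-175°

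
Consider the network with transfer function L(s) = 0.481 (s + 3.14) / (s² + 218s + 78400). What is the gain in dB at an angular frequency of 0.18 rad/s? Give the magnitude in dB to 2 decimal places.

-94.29 dB

|j0.18 + 3.14| = √(0.18² + 3.14²) = 3.145
|(j0.18)² + 218(j0.18) + 78400| = |78400 + j39.24| = 7.84e+04
|L(j0.18)| = 0.481 × 3.145 / 7.84e+04 = 1.9296e-05
20 log₁₀(1.9296e-05) = -94.291 dB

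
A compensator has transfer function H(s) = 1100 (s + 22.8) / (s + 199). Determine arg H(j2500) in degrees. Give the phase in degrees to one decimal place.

∠(j2500 + 22.8) = arctan(2500/22.8) = 89.48°
∠(j2500 + 199) = arctan(2500/199) = 85.45°
∠H(j2500) = 89.48° − 85.45° = 4.03°

4.0°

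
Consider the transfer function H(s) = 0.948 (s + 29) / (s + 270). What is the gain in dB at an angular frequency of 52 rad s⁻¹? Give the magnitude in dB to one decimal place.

-13.8 dB

|j52 + 29| = √(52² + 29²) = 59.54
|j52 + 270| = √(52² + 270²) = 275
|H(j52)| = 0.948 × 59.54 / 275 = 0.20528
20 log₁₀(0.20528) = -13.75 dB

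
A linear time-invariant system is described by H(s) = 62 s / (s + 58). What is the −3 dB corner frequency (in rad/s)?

For a single-pole high-pass, the −3 dB point is at the pole: ω = 58 rad/s.

58 rad/s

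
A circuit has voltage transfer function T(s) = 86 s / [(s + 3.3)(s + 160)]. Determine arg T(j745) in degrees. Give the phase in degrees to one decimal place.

-77.6 deg

∠(j745) = 90.00°
∠(j745 + 3.3) = arctan(745/3.3) = 89.75°
∠(j745 + 160) = arctan(745/160) = 77.88°
∠T(j745) = 90.00° − (89.75° + 77.88°) = -77.63°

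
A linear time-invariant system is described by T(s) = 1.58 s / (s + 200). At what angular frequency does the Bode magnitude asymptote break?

The single real pole at s = −200 gives a corner at ω = 200 rad/s.

200 rad/s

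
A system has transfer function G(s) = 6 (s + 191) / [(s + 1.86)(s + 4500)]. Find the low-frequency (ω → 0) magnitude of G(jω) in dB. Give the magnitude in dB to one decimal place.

-17.3 dB

G(0) = 6 × 191 / (1.86 × 4500) = 0.13692
20 log₁₀(0.13692) = -17.27 dB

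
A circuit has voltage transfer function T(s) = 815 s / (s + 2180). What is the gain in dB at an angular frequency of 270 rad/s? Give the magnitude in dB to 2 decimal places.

40.02 dB

|j270| = 270
|j270 + 2180| = √(270² + 2180²) = 2197
|T(j270)| = 815 × 270 / 2197 = 100.17
20 log₁₀(100.17) = 40.015 dB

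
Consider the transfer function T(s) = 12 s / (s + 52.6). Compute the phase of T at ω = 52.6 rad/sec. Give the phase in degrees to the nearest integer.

∠(j52.6) = 90.00°
∠(j52.6 + 52.6) = arctan(52.6/52.6) = 45.00°
∠T(j52.6) = 90.00° − 45.00° = 45.00°

45 deg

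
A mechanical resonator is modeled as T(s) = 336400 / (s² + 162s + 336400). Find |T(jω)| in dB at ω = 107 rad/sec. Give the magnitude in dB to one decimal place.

0.3 dB

|(j107)² + 162(j107) + 336400| = |3.2495e+05 + j17334| = 3.254e+05
|T(j107)| = 336400 / 3.254e+05 = 1.0338
20 log₁₀(1.0338) = 0.29 dB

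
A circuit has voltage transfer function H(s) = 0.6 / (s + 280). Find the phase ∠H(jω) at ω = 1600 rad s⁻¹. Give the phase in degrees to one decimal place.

-80.1°

∠(j1600 + 280) = arctan(1600/280) = 80.07°
∠H(j1600) = −80.07° = -80.07°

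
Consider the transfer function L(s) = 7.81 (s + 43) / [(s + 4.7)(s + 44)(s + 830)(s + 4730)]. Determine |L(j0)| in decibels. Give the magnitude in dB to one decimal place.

L(0) = 7.81 × 43 / (4.7 × 44 × 830 × 4730) = 4.1365e-07
20 log₁₀(4.1365e-07) = -127.67 dB

-127.7 dB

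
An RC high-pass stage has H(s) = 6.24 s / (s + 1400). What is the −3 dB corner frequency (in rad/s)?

1400 rad/s

For a single-pole high-pass, the −3 dB point is at the pole: ω = 1400 rad/s.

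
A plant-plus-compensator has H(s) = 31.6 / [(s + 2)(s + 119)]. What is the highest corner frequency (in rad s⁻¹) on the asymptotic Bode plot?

119 rad s⁻¹

Break frequencies occur at each pole and zero magnitude: 2 rad s⁻¹, 119 rad s⁻¹.
The highest is 119 rad s⁻¹.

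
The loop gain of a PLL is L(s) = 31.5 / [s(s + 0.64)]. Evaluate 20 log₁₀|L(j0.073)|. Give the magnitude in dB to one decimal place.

|j0.073 + 0.64| = √(0.073² + 0.64²) = 0.6441
|j0.073| = 0.073
|L(j0.073)| = 31.5 / (0.6441 × 0.073) = 669.89
20 log₁₀(669.89) = 56.52 dB

56.5 dB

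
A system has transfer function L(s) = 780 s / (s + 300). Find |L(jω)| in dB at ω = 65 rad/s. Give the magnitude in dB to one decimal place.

44.4 dB

|j65| = 65
|j65 + 300| = √(65² + 300²) = 307
|L(j65)| = 780 × 65 / 307 = 165.17
20 log₁₀(165.17) = 44.36 dB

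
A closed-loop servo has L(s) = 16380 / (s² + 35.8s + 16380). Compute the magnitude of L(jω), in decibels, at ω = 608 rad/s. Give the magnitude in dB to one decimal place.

-26.7 dB

|(j608)² + 35.8(j608) + 16380| = |-3.5328e+05 + j21766| = 3.54e+05
|L(j608)| = 16380 / 3.54e+05 = 0.046277
20 log₁₀(0.046277) = -26.69 dB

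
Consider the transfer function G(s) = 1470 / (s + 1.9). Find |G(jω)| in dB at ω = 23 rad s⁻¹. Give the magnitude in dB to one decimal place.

36.1 dB

|j23 + 1.9| = √(23² + 1.9²) = 23.08
|G(j23)| = 1470 / 23.08 = 63.696
20 log₁₀(63.696) = 36.08 dB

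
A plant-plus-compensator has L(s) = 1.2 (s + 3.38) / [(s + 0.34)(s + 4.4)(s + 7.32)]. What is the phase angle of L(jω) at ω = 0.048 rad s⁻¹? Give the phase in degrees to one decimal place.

∠(j0.048 + 3.38) = arctan(0.048/3.38) = 0.81°
∠(j0.048 + 0.34) = arctan(0.048/0.34) = 8.04°
∠(j0.048 + 4.4) = arctan(0.048/4.4) = 0.63°
∠(j0.048 + 7.32) = arctan(0.048/7.32) = 0.38°
∠L(j0.048) = 0.81° − (8.04° + 0.63° + 0.38°) = -8.22°

-8.2°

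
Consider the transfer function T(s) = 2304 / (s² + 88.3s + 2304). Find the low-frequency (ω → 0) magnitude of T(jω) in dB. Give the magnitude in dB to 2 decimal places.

T(0) = 2304 / 2304 = 1
20 log₁₀(1) = 0.000 dB

0.00 dB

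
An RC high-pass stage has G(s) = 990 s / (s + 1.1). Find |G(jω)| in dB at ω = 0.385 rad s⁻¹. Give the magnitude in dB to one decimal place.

|j0.385| = 0.385
|j0.385 + 1.1| = √(0.385² + 1.1²) = 1.165
|G(j0.385)| = 990 × 0.385 / 1.165 = 327.05
20 log₁₀(327.05) = 50.29 dB

50.3 dB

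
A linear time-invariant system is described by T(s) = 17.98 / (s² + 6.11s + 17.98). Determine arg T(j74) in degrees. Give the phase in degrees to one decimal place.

-175.3°

∠[(j74)² + 6.11(j74) + 17.98] = ∠[-5458 + j452.14] = 175.26°
∠T(j74) = −175.26° = -175.26°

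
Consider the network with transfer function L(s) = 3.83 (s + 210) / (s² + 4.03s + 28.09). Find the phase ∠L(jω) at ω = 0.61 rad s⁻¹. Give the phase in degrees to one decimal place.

-4.9 deg

∠(j0.61 + 210) = arctan(0.61/210) = 0.17°
∠[(j0.61)² + 4.03(j0.61) + 28.09] = ∠[27.718 + j2.4583] = 5.07°
∠L(j0.61) = 0.17° − 5.07° = -4.90°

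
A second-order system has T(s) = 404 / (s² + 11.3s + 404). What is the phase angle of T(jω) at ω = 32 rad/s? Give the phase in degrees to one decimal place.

∠[(j32)² + 11.3(j32) + 404] = ∠[-620 + j361.6] = 149.75°
∠T(j32) = −149.75° = -149.75°

-149.7 deg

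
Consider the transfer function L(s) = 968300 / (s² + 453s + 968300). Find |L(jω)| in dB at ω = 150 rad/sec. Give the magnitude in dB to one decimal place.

|(j150)² + 453(j150) + 968300| = |9.458e+05 + j67950| = 9.482e+05
|L(j150)| = 968300 / 9.482e+05 = 1.0212
20 log₁₀(1.0212) = 0.18 dB

0.2 dB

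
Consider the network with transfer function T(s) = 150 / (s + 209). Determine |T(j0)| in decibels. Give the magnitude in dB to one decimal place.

-2.9 dB

T(0) = 150 / 209 = 0.7177
20 log₁₀(0.7177) = -2.88 dB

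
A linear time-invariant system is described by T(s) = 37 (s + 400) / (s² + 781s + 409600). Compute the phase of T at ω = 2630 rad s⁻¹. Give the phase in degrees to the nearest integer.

-81 deg

∠(j2630 + 400) = arctan(2630/400) = 81.35°
∠[(j2630)² + 781(j2630) + 409600] = ∠[-6.5073e+06 + j2.054e+06] = 162.48°
∠T(j2630) = 81.35° − 162.48° = -81.13°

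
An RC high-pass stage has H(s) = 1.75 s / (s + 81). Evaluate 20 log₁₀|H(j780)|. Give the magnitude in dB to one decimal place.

|j780| = 780
|j780 + 81| = √(780² + 81²) = 784.2
|H(j780)| = 1.75 × 780 / 784.2 = 1.7406
20 log₁₀(1.7406) = 4.81 dB

4.8 dB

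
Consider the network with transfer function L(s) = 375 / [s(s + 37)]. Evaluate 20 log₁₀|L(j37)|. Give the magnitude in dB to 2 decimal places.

-14.26 dB

|j37 + 37| = √(37² + 37²) = 52.33
|j37| = 37
|L(j37)| = 375 / (52.33 × 37) = 0.19369
20 log₁₀(0.19369) = -14.258 dB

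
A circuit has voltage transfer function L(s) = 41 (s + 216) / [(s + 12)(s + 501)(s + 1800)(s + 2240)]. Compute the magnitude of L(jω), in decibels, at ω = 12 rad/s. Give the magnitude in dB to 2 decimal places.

-131.75 dB

|j12 + 216| = √(12² + 216²) = 216.3
|j12 + 12| = √(12² + 12²) = 16.97
|j12 + 501| = √(12² + 501²) = 501.1
|j12 + 1800| = √(12² + 1800²) = 1800
|j12 + 2240| = √(12² + 2240²) = 2240
|L(j12)| = 41 × 216.3 / (16.97 × 501.1 × 1800 × 2240) = 2.5865e-07
20 log₁₀(2.5865e-07) = -131.746 dB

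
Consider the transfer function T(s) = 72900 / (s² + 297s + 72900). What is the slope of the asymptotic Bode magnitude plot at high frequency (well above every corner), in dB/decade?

With 0 zeros and 2 poles, the high-frequency asymptotic slope is 20 × (0 − 2) = -40 dB/decade.

-40 dB/decade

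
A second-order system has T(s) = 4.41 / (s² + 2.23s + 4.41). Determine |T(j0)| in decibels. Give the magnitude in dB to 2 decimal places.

T(0) = 4.41 / 4.41 = 1
20 log₁₀(1) = 0.000 dB

0.00 dB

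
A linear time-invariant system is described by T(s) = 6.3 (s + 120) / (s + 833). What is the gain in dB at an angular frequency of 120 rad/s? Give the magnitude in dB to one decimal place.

2.1 dB

|j120 + 120| = √(120² + 120²) = 169.7
|j120 + 833| = √(120² + 833²) = 841.6
|T(j120)| = 6.3 × 169.7 / 841.6 = 1.2704
20 log₁₀(1.2704) = 2.08 dB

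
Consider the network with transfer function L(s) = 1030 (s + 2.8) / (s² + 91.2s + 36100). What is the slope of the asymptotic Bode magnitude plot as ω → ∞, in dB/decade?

-20 dB/decade

With 1 zero and 2 poles, the high-frequency asymptotic slope is 20 × (1 − 2) = -20 dB/decade.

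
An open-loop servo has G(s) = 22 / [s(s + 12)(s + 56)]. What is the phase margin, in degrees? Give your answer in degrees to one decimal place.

89.8°

Gain crossover: |G(jω)| = 1 at ω ≈ 0.0327 rad s⁻¹.
∠G(j0.0327) = −90° − arctan(0.0327/12) − arctan(0.0327/56) ≈ -90.19°
PM = 180° + (-90.19°) = 89.81°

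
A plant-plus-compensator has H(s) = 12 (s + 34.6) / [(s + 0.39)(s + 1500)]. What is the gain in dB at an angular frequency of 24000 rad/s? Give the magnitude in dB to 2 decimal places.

-66.04 dB

|j24000 + 34.6| = √(24000² + 34.6²) = 2.4e+04
|j24000 + 0.39| = √(24000² + 0.39²) = 2.4e+04
|j24000 + 1500| = √(24000² + 1500²) = 2.405e+04
|H(j24000)| = 12 × 2.4e+04 / (2.4e+04 × 2.405e+04) = 0.00049903
20 log₁₀(0.00049903) = -66.038 dB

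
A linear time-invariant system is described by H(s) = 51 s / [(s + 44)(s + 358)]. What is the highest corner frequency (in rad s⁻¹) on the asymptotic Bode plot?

Break frequencies occur at each pole and zero magnitude: 44 rad s⁻¹, 358 rad s⁻¹.
The highest is 358 rad s⁻¹.

358 rad s⁻¹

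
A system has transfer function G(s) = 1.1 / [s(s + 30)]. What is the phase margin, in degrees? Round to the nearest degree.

Gain crossover: |G(jω)| = 1 at ω ≈ 0.0367 rad/sec.
∠G(j0.0367) = −90° − arctan(0.0367/30) ≈ -90.07°
PM = 180° + (-90.07°) = 89.93°

90 deg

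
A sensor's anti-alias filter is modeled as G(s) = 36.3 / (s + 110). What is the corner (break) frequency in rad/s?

110 rad/s

The single real pole at s = −110 gives a corner at ω = 110 rad/s.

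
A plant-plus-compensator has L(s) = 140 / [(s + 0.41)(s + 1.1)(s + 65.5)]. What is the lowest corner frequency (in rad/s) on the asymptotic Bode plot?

Break frequencies occur at each pole and zero magnitude: 0.41 rad/s, 1.1 rad/s, 65.5 rad/s.
The lowest is 0.41 rad/s.

0.41 rad/s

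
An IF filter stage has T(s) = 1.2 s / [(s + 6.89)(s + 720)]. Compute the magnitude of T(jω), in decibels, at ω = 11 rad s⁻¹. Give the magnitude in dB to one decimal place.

|j11| = 11
|j11 + 6.89| = √(11² + 6.89²) = 12.98
|j11 + 720| = √(11² + 720²) = 720.1
|T(j11)| = 1.2 × 11 / (12.98 × 720.1) = 0.0014123
20 log₁₀(0.0014123) = -57.00 dB

-57.0 dB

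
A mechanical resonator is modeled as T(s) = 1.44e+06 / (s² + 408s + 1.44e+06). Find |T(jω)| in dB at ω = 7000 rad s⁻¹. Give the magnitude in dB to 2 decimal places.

|(j7000)² + 408(j7000) + 1.44e+06| = |-4.756e+07 + j2.856e+06| = 4.765e+07
|T(j7000)| = 1.44e+06 / 4.765e+07 = 0.030223
20 log₁₀(0.030223) = -30.393 dB

-30.39 dB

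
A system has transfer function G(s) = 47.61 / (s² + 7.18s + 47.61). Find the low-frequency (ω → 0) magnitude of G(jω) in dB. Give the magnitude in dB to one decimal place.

G(0) = 47.61 / 47.61 = 1
20 log₁₀(1) = 0.00 dB

0.0 dB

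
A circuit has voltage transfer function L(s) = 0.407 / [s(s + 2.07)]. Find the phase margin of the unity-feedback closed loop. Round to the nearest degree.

85 deg

Gain crossover: |L(jω)| = 1 at ω ≈ 0.196 rad/sec.
∠L(j0.196) = −90° − arctan(0.196/2.07) ≈ -95.40°
PM = 180° + (-95.40°) = 84.60°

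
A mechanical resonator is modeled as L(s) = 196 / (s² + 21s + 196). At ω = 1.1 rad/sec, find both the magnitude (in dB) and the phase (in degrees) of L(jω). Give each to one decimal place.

|(j1.1)² + 21(j1.1) + 196| = |194.79 + j23.1| = 196.2
|L(j1.1)| = 196 / 196.2 = 0.99921
20 log₁₀(0.99921) = -0.01 dB
∠[(j1.1)² + 21(j1.1) + 196] = ∠[194.79 + j23.1] = 6.76°
∠L(j1.1) = −6.76° = -6.76°

|L| = -0.0 dB, ∠L = -6.8°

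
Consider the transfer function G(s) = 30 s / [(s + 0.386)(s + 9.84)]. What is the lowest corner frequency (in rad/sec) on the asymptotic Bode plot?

Break frequencies occur at each pole and zero magnitude: 0.386 rad/sec, 9.84 rad/sec.
The lowest is 0.386 rad/sec.

0.386 rad/sec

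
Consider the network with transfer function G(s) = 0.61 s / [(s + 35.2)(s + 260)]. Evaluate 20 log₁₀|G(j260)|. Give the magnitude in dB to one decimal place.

-55.7 dB

|j260| = 260
|j260 + 35.2| = √(260² + 35.2²) = 262.4
|j260 + 260| = √(260² + 260²) = 367.7
|G(j260)| = 0.61 × 260 / (262.4 × 367.7) = 0.001644
20 log₁₀(0.001644) = -55.68 dB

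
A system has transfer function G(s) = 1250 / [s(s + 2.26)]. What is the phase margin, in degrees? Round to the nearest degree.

4 deg

Gain crossover: |G(jω)| = 1 at ω ≈ 35.3 rad/s.
∠G(j35.3) = −90° − arctan(35.3/2.26) ≈ -176.34°
PM = 180° + (-176.34°) = 3.66°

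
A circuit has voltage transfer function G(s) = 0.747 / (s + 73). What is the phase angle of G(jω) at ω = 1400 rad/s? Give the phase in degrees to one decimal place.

-87.0 deg

∠(j1400 + 73) = arctan(1400/73) = 87.02°
∠G(j1400) = −87.02° = -87.02°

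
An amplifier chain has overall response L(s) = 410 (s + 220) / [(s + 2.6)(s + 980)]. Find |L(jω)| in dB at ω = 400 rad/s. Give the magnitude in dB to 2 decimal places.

|j400 + 220| = √(400² + 220²) = 456.5
|j400 + 2.6| = √(400² + 2.6²) = 400
|j400 + 980| = √(400² + 980²) = 1058
|L(j400)| = 410 × 456.5 / (400 × 1058) = 0.44206
20 log₁₀(0.44206) = -7.090 dB

-7.09 dB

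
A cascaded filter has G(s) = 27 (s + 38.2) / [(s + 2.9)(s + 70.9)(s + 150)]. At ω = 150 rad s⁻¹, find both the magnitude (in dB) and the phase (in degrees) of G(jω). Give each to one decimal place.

|G| = -62.0 dB, ∠G = -122.9 deg

|j150 + 38.2| = √(150² + 38.2²) = 154.8
|j150 + 2.9| = √(150² + 2.9²) = 150
|j150 + 70.9| = √(150² + 70.9²) = 165.9
|j150 + 150| = √(150² + 150²) = 212.1
|G(j150)| = 27 × 154.8 / (150 × 165.9 × 212.1) = 0.00079149
20 log₁₀(0.00079149) = -62.03 dB
∠(j150 + 38.2) = arctan(150/38.2) = 75.71°
∠(j150 + 2.9) = arctan(150/2.9) = 88.89°
∠(j150 + 70.9) = arctan(150/70.9) = 64.70°
∠(j150 + 150) = arctan(150/150) = 45.00°
∠G(j150) = 75.71° − (88.89° + 64.70° + 45.00°) = -122.88°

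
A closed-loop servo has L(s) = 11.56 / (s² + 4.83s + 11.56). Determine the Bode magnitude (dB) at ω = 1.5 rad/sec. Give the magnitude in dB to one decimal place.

|(j1.5)² + 4.83(j1.5) + 11.56| = |9.31 + j7.245| = 11.8
|L(j1.5)| = 11.56 / 11.8 = 0.97992
20 log₁₀(0.97992) = -0.18 dB

-0.2 dB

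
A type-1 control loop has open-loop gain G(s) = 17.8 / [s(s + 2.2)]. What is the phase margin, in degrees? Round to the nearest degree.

Gain crossover: |G(jω)| = 1 at ω ≈ 3.94 rad/s.
∠G(j3.94) = −90° − arctan(3.94/2.2) ≈ -150.84°
PM = 180° + (-150.84°) = 29.16°

29°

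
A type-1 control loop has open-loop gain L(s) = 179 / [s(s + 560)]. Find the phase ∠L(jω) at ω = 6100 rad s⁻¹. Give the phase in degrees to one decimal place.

-174.8°

∠(j6100 + 560) = arctan(6100/560) = 84.75°
∠(j6100) = 90.00°
∠L(j6100) = − (84.75° + 90.00°) = -174.75°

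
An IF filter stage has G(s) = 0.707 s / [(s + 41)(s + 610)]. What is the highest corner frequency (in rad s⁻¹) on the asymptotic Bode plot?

610 rad s⁻¹

Break frequencies occur at each pole and zero magnitude: 41 rad s⁻¹, 610 rad s⁻¹.
The highest is 610 rad s⁻¹.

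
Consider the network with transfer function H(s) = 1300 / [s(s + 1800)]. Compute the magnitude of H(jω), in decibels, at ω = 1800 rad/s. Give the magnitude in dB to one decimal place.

-70.9 dB

|j1800 + 1800| = √(1800² + 1800²) = 2546
|j1800| = 1800
|H(j1800)| = 1300 / (2546 × 1800) = 0.00028372
20 log₁₀(0.00028372) = -70.94 dB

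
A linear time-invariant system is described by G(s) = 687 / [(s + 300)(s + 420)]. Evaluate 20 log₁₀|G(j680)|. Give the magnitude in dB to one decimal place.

-58.7 dB

|j680 + 300| = √(680² + 300²) = 743.2
|j680 + 420| = √(680² + 420²) = 799.2
|G(j680)| = 687 / (743.2 × 799.2) = 0.0011565
20 log₁₀(0.0011565) = -58.74 dB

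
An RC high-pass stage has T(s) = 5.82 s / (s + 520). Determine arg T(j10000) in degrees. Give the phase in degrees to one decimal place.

3.0°

∠(j10000) = 90.00°
∠(j10000 + 520) = arctan(10000/520) = 87.02°
∠T(j10000) = 90.00° − 87.02° = 2.98°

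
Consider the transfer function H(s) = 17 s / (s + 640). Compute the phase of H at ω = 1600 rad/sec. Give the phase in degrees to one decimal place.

∠(j1600) = 90.00°
∠(j1600 + 640) = arctan(1600/640) = 68.20°
∠H(j1600) = 90.00° − 68.20° = 21.80°

21.8°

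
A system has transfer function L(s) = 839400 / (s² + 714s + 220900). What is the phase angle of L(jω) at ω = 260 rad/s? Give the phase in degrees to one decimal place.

∠[(j260)² + 714(j260) + 220900] = ∠[1.533e+05 + j1.8564e+05] = 50.45°
∠L(j260) = −50.45° = -50.45°

-50.5 deg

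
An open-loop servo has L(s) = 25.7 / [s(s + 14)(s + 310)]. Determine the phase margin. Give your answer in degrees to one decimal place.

Gain crossover: |L(jω)| = 1 at ω ≈ 0.00592 rad/s.
∠L(j0.00592) = −90° − arctan(0.00592/14) − arctan(0.00592/310) ≈ -90.03°
PM = 180° + (-90.03°) = 89.97°

90.0°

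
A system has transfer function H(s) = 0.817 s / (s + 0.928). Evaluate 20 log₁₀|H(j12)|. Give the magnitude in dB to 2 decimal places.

|j12| = 12
|j12 + 0.928| = √(12² + 0.928²) = 12.04
|H(j12)| = 0.817 × 12 / 12.04 = 0.81457
20 log₁₀(0.81457) = -1.781 dB

-1.78 dB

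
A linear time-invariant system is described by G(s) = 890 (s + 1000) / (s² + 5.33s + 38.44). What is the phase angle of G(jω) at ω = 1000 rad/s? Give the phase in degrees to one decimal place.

-134.7°

∠(j1000 + 1000) = arctan(1000/1000) = 45.00°
∠[(j1000)² + 5.33(j1000) + 38.44] = ∠[-9.9996e+05 + j5330] = 179.69°
∠G(j1000) = 45.00° − 179.69° = -134.69°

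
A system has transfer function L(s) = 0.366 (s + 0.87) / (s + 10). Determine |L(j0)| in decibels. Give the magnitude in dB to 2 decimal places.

-29.94 dB

L(0) = 0.366 × 0.87 / 10 = 0.031842
20 log₁₀(0.031842) = -29.940 dB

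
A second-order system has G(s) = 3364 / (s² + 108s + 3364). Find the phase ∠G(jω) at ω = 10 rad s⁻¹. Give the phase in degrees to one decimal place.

-18.3 deg

∠[(j10)² + 108(j10) + 3364] = ∠[3264 + j1080] = 18.31°
∠G(j10) = −18.31° = -18.31°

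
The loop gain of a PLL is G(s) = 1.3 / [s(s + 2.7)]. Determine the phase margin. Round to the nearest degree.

Gain crossover: |G(jω)| = 1 at ω ≈ 0.474 rad/s.
∠G(j0.474) = −90° − arctan(0.474/2.7) ≈ -99.96°
PM = 180° + (-99.96°) = 80.04°

80°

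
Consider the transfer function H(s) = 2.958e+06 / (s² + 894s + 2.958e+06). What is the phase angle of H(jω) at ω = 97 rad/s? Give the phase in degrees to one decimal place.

∠[(j97)² + 894(j97) + 2.958e+06] = ∠[2.9486e+06 + j86718] = 1.68°
∠H(j97) = −1.68° = -1.68°

-1.7°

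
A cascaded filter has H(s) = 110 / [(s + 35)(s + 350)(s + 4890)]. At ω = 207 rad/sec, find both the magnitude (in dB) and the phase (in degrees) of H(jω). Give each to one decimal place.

|H| = -131.6 dB, ∠H = -113.4°

|j207 + 35| = √(207² + 35²) = 209.9
|j207 + 350| = √(207² + 350²) = 406.6
|j207 + 4890| = √(207² + 4890²) = 4894
|H(j207)| = 110 / (209.9 × 406.6 × 4894) = 2.6327e-07
20 log₁₀(2.6327e-07) = -131.59 dB
∠(j207 + 35) = arctan(207/35) = 80.40°
∠(j207 + 350) = arctan(207/350) = 30.60°
∠(j207 + 4890) = arctan(207/4890) = 2.42°
∠H(j207) = − (80.40° + 30.60° + 2.42°) = -113.43°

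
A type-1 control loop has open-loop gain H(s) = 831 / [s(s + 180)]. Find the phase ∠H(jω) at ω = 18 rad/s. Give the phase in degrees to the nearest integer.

-96 deg

∠(j18 + 180) = arctan(18/180) = 5.71°
∠(j18) = 90.00°
∠H(j18) = − (5.71° + 90.00°) = -95.71°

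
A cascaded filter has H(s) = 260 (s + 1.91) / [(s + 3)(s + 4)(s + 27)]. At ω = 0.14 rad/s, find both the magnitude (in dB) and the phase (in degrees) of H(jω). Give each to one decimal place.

|j0.14 + 1.91| = √(0.14² + 1.91²) = 1.915
|j0.14 + 3| = √(0.14² + 3²) = 3.003
|j0.14 + 4| = √(0.14² + 4²) = 4.002
|j0.14 + 27| = √(0.14² + 27²) = 27
|H(j0.14)| = 260 × 1.915 / (3.003 × 4.002 × 27) = 1.5342
20 log₁₀(1.5342) = 3.72 dB
∠(j0.14 + 1.91) = arctan(0.14/1.91) = 4.19°
∠(j0.14 + 3) = arctan(0.14/3) = 2.67°
∠(j0.14 + 4) = arctan(0.14/4) = 2.00°
∠(j0.14 + 27) = arctan(0.14/27) = 0.30°
∠H(j0.14) = 4.19° − (2.67° + 2.00° + 0.30°) = -0.78°

|H| = 3.7 dB, ∠H = -0.8 deg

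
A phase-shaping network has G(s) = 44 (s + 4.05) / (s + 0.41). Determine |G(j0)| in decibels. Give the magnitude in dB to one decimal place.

52.8 dB

G(0) = 44 × 4.05 / 0.41 = 434.63
20 log₁₀(434.63) = 52.76 dB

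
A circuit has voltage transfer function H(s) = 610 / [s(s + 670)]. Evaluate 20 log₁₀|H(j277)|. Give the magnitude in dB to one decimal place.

|j277 + 670| = √(277² + 670²) = 725
|j277| = 277
|H(j277)| = 610 / (725 × 277) = 0.0030375
20 log₁₀(0.0030375) = -50.35 dB

-50.3 dB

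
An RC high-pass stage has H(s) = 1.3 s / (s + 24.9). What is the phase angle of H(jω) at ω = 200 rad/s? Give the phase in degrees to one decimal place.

∠(j200) = 90.00°
∠(j200 + 24.9) = arctan(200/24.9) = 82.90°
∠H(j200) = 90.00° − 82.90° = 7.10°

7.1°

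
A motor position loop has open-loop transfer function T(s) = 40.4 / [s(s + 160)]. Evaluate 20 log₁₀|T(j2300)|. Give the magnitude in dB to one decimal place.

-102.4 dB

|j2300 + 160| = √(2300² + 160²) = 2306
|j2300| = 2300
|T(j2300)| = 40.4 / (2306 × 2300) = 7.6186e-06
20 log₁₀(7.6186e-06) = -102.36 dB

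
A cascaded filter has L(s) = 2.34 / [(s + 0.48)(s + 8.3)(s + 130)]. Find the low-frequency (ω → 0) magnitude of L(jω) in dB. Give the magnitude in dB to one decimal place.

-46.9 dB

L(0) = 2.34 / (0.48 × 8.3 × 130) = 0.0045181
20 log₁₀(0.0045181) = -46.90 dB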